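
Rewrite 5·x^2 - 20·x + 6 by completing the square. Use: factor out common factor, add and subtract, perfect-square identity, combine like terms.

5(x - 2)^2 - 14

5·x^2 - 20·x + 6
= 5(x^2 - 4·x) + 6    [factor out 5 from the x-terms]
= 5(x^2 - 4·x + 4 - 4) + 6    [add and subtract 4 inside the bracket]
= 5(x - 2)^2 - 20 + 6    [perfect-square identity]
= 5(x - 2)^2 - 14    [combine constants]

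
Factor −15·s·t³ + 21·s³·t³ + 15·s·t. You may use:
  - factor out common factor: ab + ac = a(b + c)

3·s·t(−5·t² + 7·s²·t² + 5)

−15·s·t³ + 21·s³·t³ + 15·s·t
= 3(−5·s·t³ + 7·s³·t³ + 5·s·t)    [factor out 3]
= 3·s·t(−5·t² + 7·s²·t² + 5)    [factor out s·t]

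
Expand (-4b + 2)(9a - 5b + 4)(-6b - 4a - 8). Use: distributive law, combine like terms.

136ab² + 144a²b + 284ab - 120b³ - 4b² + 160b - 72a² - 176a - 64

(-4b + 2)(9a - 5b + 4)(-6b - 4a - 8)
= (-36ab + 20b² - 16b + 18a - 10b + 8)(-6b - 4a - 8)    [distributive law]
= (-36ab + 20b² - 26b + 18a + 8)(-6b - 4a - 8)    [combine like terms]
= 216ab² + 144a²b + 288ab - 120b³ - 80ab² - 160b² + 156b² + 104ab + 208b - 108ab - 72a² - 144a - 48b - 32a - 64    [distributive law]
= 136ab² + 144a²b + 284ab - 120b³ - 4b² + 160b - 72a² - 176a - 64    [combine like terms]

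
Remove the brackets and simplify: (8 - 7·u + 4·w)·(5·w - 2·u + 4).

56·w - 44·u + 32 - 43·u·w + 14·u^2 + 20·w^2

(8 - 7·u + 4·w)·(5·w - 2·u + 4)
= 40·w - 16·u + 32 - 35·u·w + 14·u^2 - 28·u + 20·w^2 - 8·u·w + 16·w    [distributive law]
= 56·w - 44·u + 32 - 43·u·w + 14·u^2 + 20·w^2    [combine like terms]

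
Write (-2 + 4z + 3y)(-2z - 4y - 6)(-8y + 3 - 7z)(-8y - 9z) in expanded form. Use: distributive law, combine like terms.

(-2 + 4z + 3y)(-2z - 4y - 6)(-8y + 3 - 7z)(-8y - 9z)
= (4z + 8y + 12 - 8z^2 - 16yz - 24z - 6yz - 12y^2 - 18y)(-8y + 3 - 7z)(-8y - 9z)    [distributive law]
= (-20z - 10y + 12 - 8z^2 - 22yz - 12y^2)(-8y + 3 - 7z)(-8y - 9z)    [combine like terms]
= (160yz - 60z + 140z^2 + 80y^2 - 30y + 70yz - 96y + 36 - 84z + 64yz^2 - 24z^2 + 56z^3 + 176y^2z - 66yz + 154yz^2 + 96y^3 - 36y^2 + 84y^2z)(-8y - 9z)    [distributive law]
= (164yz - 144z + 116z^2 + 44y^2 - 126y + 36 + 218yz^2 + 56z^3 + 260y^2z + 96y^3)(-8y - 9z)    [combine like terms]
= -1312y^2z - 1476yz^2 + 1152yz + 1296z^2 - 928yz^2 - 1044z^3 - 352y^3 - 396y^2z + 1008y^2 + 1134yz - 288y - 324z - 1744y^2z^2 - 1962yz^3 - 448yz^3 - 504z^4 - 2080y^3z - 2340y^2z^2 - 768y^4 - 864y^3z    [distributive law]
= -1708y^2z - 2404yz^2 + 2286yz + 1296z^2 - 1044z^3 - 352y^3 + 1008y^2 - 288y - 324z - 4084y^2z^2 - 2410yz^3 - 504z^4 - 2944y^3z - 768y^4    [combine like terms]

-1708y^2z - 2404yz^2 + 2286yz + 1296z^2 - 1044z^3 - 352y^3 + 1008y^2 - 288y - 324z - 4084y^2z^2 - 2410yz^3 - 504z^4 - 2944y^3z - 768y^4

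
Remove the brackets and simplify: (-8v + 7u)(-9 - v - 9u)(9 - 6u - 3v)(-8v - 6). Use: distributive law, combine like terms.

-4320v^2 - 3888v - 1278uv^2 + 2484uv + 1296v^3 + 1944uv^3 + 192v^4 + 1608u^2v^2 + 2718u^2v + 3402u + 1134u^2 - 3024u^3v - 2268u^3

(-8v + 7u)(-9 - v - 9u)(9 - 6u - 3v)(-8v - 6)
= (72v + 8v^2 + 72uv - 63u - 7uv - 63u^2)(9 - 6u - 3v)(-8v - 6)    [distributive law]
= (72v + 8v^2 + 65uv - 63u - 63u^2)(9 - 6u - 3v)(-8v - 6)    [combine like terms]
= (648v - 432uv - 216v^2 + 72v^2 - 48uv^2 - 24v^3 + 585uv - 390u^2v - 195uv^2 - 567u + 378u^2 + 189uv - 567u^2 + 378u^3 + 189u^2v)(-8v - 6)    [distributive law]
= (648v + 342uv - 144v^2 - 243uv^2 - 24v^3 - 201u^2v - 567u - 189u^2 + 378u^3)(-8v - 6)    [combine like terms]
= -5184v^2 - 3888v - 2736uv^2 - 2052uv + 1152v^3 + 864v^2 + 1944uv^3 + 1458uv^2 + 192v^4 + 144v^3 + 1608u^2v^2 + 1206u^2v + 4536uv + 3402u + 1512u^2v + 1134u^2 - 3024u^3v - 2268u^3    [distributive law]
= -4320v^2 - 3888v - 1278uv^2 + 2484uv + 1296v^3 + 1944uv^3 + 192v^4 + 1608u^2v^2 + 2718u^2v + 3402u + 1134u^2 - 3024u^3v - 2268u^3    [combine like terms]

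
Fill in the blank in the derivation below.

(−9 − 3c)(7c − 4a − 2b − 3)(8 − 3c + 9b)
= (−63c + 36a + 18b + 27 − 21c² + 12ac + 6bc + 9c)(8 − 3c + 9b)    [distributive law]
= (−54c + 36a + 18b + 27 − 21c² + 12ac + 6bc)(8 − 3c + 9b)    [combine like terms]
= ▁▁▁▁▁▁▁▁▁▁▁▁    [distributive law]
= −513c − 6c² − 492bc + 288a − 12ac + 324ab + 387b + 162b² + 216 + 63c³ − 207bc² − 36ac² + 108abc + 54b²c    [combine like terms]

By distributive law:

−432c + 162c² − 486bc + 288a − 108ac + 324ab + 144b − 54bc + 162b² + 216 − 81c + 243b − 168c² + 63c³ − 189bc² + 96ac − 36ac² + 108abc + 48bc − 18bc² + 54b²c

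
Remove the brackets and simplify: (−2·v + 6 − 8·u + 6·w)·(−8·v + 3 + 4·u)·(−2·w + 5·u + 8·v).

−416·v²·w + 528·u·v² + 128·v³ + 252·v·w − 270·u·v − 432·v² − 160·u·v·w + 24·u²·v − 36·w + 90·u + 144·v + 184·u²·w − 160·u³ + 96·v·w² − 36·w² + 90·u·w − 48·u·w²

(−2·v + 6 − 8·u + 6·w)·(−8·v + 3 + 4·u)·(−2·w + 5·u + 8·v)
= (16·v² − 6·v − 8·u·v − 48·v + 18 + 24·u + 64·u·v − 24·u − 32·u² − 48·v·w + 18·w + 24·u·w)·(−2·w + 5·u + 8·v)    [distributive law]
= (16·v² − 54·v + 56·u·v + 18 − 32·u² − 48·v·w + 18·w + 24·u·w)·(−2·w + 5·u + 8·v)    [combine like terms]
= −32·v²·w + 80·u·v² + 128·v³ + 108·v·w − 270·u·v − 432·v² − 112·u·v·w + 280·u²·v + 448·u·v² − 36·w + 90·u + 144·v + 64·u²·w − 160·u³ − 256·u²·v + 96·v·w² − 240·u·v·w − 384·v²·w − 36·w² + 90·u·w + 144·v·w − 48·u·w² + 120·u²·w + 192·u·v·w    [distributive law]
= −416·v²·w + 528·u·v² + 128·v³ + 252·v·w − 270·u·v − 432·v² − 160·u·v·w + 24·u²·v − 36·w + 90·u + 144·v + 184·u²·w − 160·u³ + 96·v·w² − 36·w² + 90·u·w − 48·u·w²    [combine like terms]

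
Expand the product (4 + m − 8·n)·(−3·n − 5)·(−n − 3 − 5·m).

(4 + m − 8·n)·(−3·n − 5)·(−n − 3 − 5·m)
= (−12·n − 20 − 3·m·n − 5·m + 24·n² + 40·n)·(−n − 3 − 5·m)    [distributive law]
= (28·n − 20 − 3·m·n − 5·m + 24·n²)·(−n − 3 − 5·m)    [combine like terms]
= −28·n² − 84·n − 140·m·n + 20·n + 60 + 100·m + 3·m·n² + 9·m·n + 15·m²·n + 5·m·n + 15·m + 25·m² − 24·n³ − 72·n² − 120·m·n²    [distributive law]
= −100·n² − 64·n − 126·m·n + 60 + 115·m − 117·m·n² + 15·m²·n + 25·m² − 24·n³    [combine like terms]

−100·n² − 64·n − 126·m·n + 60 + 115·m − 117·m·n² + 15·m²·n + 25·m² − 24·n³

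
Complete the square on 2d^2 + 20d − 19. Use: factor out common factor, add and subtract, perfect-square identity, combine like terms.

2(d + 5)^2 − 69

2d^2 + 20d − 19
= 2(d^2 + 10d) − 19    [factor out 2 from the d-terms]
= 2(d^2 + 10d + 25 − 25) − 19    [add and subtract 25 inside the bracket]
= 2(d + 5)^2 − 50 − 19    [perfect-square identity]
= 2(d + 5)^2 − 69    [combine constants]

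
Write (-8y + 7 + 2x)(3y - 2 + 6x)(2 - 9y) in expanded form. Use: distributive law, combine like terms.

-381y² + 216y³ + 200y - 426xy + 378xy² - 28 + 76x + 24x² - 108x²y

(-8y + 7 + 2x)(3y - 2 + 6x)(2 - 9y)
= (-24y² + 16y - 48xy + 21y - 14 + 42x + 6xy - 4x + 12x²)(2 - 9y)    [distributive law]
= (-24y² + 37y - 42xy - 14 + 38x + 12x²)(2 - 9y)    [combine like terms]
= -48y² + 216y³ + 74y - 333y² - 84xy + 378xy² - 28 + 126y + 76x - 342xy + 24x² - 108x²y    [distributive law]
= -381y² + 216y³ + 200y - 426xy + 378xy² - 28 + 76x + 24x² - 108x²y    [combine like terms]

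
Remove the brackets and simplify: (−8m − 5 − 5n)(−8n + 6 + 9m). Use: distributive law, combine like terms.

(−8m − 5 − 5n)(−8n + 6 + 9m)
= 64mn − 48m − 72m² + 40n − 30 − 45m + 40n² − 30n − 45mn    [distributive law]
= 19mn − 93m − 72m² + 10n − 30 + 40n²    [combine like terms]

19mn − 93m − 72m² + 10n − 30 + 40n²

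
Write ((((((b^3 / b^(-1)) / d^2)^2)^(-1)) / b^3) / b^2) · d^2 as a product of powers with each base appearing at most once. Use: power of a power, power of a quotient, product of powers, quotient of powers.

((((((b^3 / b^(-1)) / d^2)^2)^(-1)) / b^3) / b^2) · d^2
= (((((b^3 / b^(-1)) / d^2)^(-2)) / b^3) / b^2) · d^2    [power of a power]
= (((((b^3 / b^(-1))^(-2)) / ((d^2)^(-2))) / b^3) / b^2) · d^2    [power of a quotient]
= ((((((b^3)^(-2)) / ((b^(-1))^(-2))) / ((d^2)^(-2))) / b^3) / b^2) · d^2    [power of a quotient]
= ((((b^(-6) / ((b^(-1))^(-2))) / ((d^2)^(-2))) / b^3) / b^2) · d^2    [power of a power]
= ((((b^(-6) / b^2) / ((d^2)^(-2))) / b^3) / b^2) · d^2    [power of a power]
= (((b^(-8) / ((d^2)^(-2))) / b^3) / b^2) · d^2    [quotient of powers]
= (((b^(-8) / d^(-4)) / b^3) / b^2) · d^2    [power of a power]
= b^(-13)d^6    [quotient of powers; product of powers]

b^(-13)d^6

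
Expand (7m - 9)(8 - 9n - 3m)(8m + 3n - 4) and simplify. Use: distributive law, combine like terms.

(7m - 9)(8 - 9n - 3m)(8m + 3n - 4)
= (56m - 63mn - 21m² - 72 + 81n + 27m)(8m + 3n - 4)    [distributive law]
= (83m - 63mn - 21m² - 72 + 81n)(8m + 3n - 4)    [combine like terms]
= 664m² + 249mn - 332m - 504m²n - 189mn² + 252mn - 168m³ - 63m²n + 84m² - 576m - 216n + 288 + 648mn + 243n² - 324n    [distributive law]
= 748m² + 1149mn - 908m - 567m²n - 189mn² - 168m³ - 540n + 288 + 243n²    [combine like terms]

748m² + 1149mn - 908m - 567m²n - 189mn² - 168m³ - 540n + 288 + 243n²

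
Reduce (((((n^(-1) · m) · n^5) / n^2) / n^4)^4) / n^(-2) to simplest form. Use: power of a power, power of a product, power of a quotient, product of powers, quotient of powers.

(((((n^(-1) · m) · n^5) / n^2) / n^4)^4) / n^(-2)
= (((((n^(-1) · m) · n^5) / n^2)^4) / ((n^4)^4)) / n^(-2)    [power of a quotient]
= (((((n^(-1) · m) · n^5)^4) / ((n^2)^4)) / ((n^4)^4)) / n^(-2)    [power of a quotient]
= (((((n^(-1) · m)^4) · ((n^5)^4)) / ((n^2)^4)) / ((n^4)^4)) / n^(-2)    [power of a product]
= ((((((n^(-1))^4) · (m^4)) · ((n^5)^4)) / ((n^2)^4)) / ((n^4)^4)) / n^(-2)    [power of a product]
= ((((n^(-4) · (m^4)) · ((n^5)^4)) / ((n^2)^4)) / ((n^4)^4)) / n^(-2)    [power of a power]
= ((((n^(-4) · m^4) · n^20) / ((n^2)^4)) / ((n^4)^4)) / n^(-2)    [power of a power]
= ((((n^(-4) · m^4) · n^20) / n^8) / ((n^4)^4)) / n^(-2)    [power of a power]
= ((((n^(-4) · m^4) · n^20) / n^8) / n^16) / n^(-2)    [power of a power]
= m^4n^(-6)    [quotient of powers; product of powers]

m^4n^(-6)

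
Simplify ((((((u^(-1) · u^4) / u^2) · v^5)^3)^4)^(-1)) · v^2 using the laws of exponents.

u^(-12)v^(-58)

((((((u^(-1) · u^4) / u^2) · v^5)^3)^4)^(-1)) · v^2
= (((((u^(-1) · u^4) / u^2) · v^5)^3)^(-4)) · v^2    [power of a power]
= ((((u^(-1) · u^4) / u^2) · v^5)^(-12)) · v^2    [power of a power]
= ((((u^(-1) · u^4) / u^2)^(-12)) · ((v^5)^(-12))) · v^2    [power of a product]
= ((((u^(-1) · u^4)^(-12)) / ((u^2)^(-12))) · ((v^5)^(-12))) · v^2    [power of a quotient]
= (((((u^(-1))^(-12)) · ((u^4)^(-12))) / ((u^2)^(-12))) · ((v^5)^(-12))) · v^2    [power of a product]
= (((u^12 · ((u^4)^(-12))) / ((u^2)^(-12))) · ((v^5)^(-12))) · v^2    [power of a power]
= (((u^12 · u^(-48)) / ((u^2)^(-12))) · ((v^5)^(-12))) · v^2    [power of a power]
= ((u^(-36) / ((u^2)^(-12))) · ((v^5)^(-12))) · v^2    [product of powers]
= ((u^(-36) / u^(-24)) · ((v^5)^(-12))) · v^2    [power of a power]
= (u^(-12) · ((v^5)^(-12))) · v^2    [quotient of powers]
= (u^(-12) · v^(-60)) · v^2    [power of a power]
= u^(-12)v^(-58)    [product of powers]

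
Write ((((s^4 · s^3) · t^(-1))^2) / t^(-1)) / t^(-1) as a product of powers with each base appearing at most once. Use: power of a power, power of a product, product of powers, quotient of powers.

((((s^4 · s^3) · t^(-1))^2) / t^(-1)) / t^(-1)
= ((((s^4 · s^3)^2) · ((t^(-1))^2)) / t^(-1)) / t^(-1)    [power of a product]
= (((((s^4)^2) · ((s^3)^2)) · ((t^(-1))^2)) / t^(-1)) / t^(-1)    [power of a product]
= (((s^8 · ((s^3)^2)) · ((t^(-1))^2)) / t^(-1)) / t^(-1)    [power of a power]
= (((s^8 · s^6) · ((t^(-1))^2)) / t^(-1)) / t^(-1)    [power of a power]
= ((s^14 · ((t^(-1))^2)) / t^(-1)) / t^(-1)    [product of powers]
= ((s^14 · t^(-2)) / t^(-1)) / t^(-1)    [power of a power]
= s^14    [quotient of powers; product of powers]

s^14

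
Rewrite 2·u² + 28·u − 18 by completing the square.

2(u + 7)² − 116

2·u² + 28·u − 18
= 2(u² + 14·u) − 18    [factor out 2 from the u-terms]
= 2(u² + 14·u + 49 − 49) − 18    [add and subtract 49 inside the bracket]
= 2(u + 7)² − 98 − 18    [perfect-square identity]
= 2(u + 7)² − 116    [combine constants]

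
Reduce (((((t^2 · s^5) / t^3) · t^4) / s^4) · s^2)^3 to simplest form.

s^9t^9

(((((t^2 · s^5) / t^3) · t^4) / s^4) · s^2)^3
= (((((t^2 · s^5) / t^3) · t^4) / s^4)^3) · ((s^2)^3)    [power of a product]
= (((((t^2 · s^5) / t^3) · t^4)^3) / ((s^4)^3)) · ((s^2)^3)    [power of a quotient]
= (((((t^2 · s^5) / t^3)^3) · ((t^4)^3)) / ((s^4)^3)) · ((s^2)^3)    [power of a product]
= (((((t^2 · s^5)^3) / ((t^3)^3)) · ((t^4)^3)) / ((s^4)^3)) · ((s^2)^3)    [power of a quotient]
= ((((((t^2)^3) · ((s^5)^3)) / ((t^3)^3)) · ((t^4)^3)) / ((s^4)^3)) · ((s^2)^3)    [power of a product]
= ((((t^6 · ((s^5)^3)) / ((t^3)^3)) · ((t^4)^3)) / ((s^4)^3)) · ((s^2)^3)    [power of a power]
= ((((t^6 · s^15) / ((t^3)^3)) · ((t^4)^3)) / ((s^4)^3)) · ((s^2)^3)    [power of a power]
= ((((t^6 · s^15) / t^9) · ((t^4)^3)) / ((s^4)^3)) · ((s^2)^3)    [power of a power]
= ((((t^6 · s^15) / t^9) · t^12) / ((s^4)^3)) · ((s^2)^3)    [power of a power]
= ((((t^6 · s^15) / t^9) · t^12) / s^12) · ((s^2)^3)    [power of a power]
= ((((t^6 · s^15) / t^9) · t^12) / s^12) · s^6    [power of a power]
= s^9t^9    [quotient of powers; product of powers]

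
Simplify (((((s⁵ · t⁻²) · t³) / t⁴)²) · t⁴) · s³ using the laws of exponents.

(((((s⁵ · t⁻²) · t³) / t⁴)²) · t⁴) · s³
= (((((s⁵ · t⁻²) · t³)²) / ((t⁴)²)) · t⁴) · s³    [power of a quotient]
= (((((s⁵ · t⁻²)²) · ((t³)²)) / ((t⁴)²)) · t⁴) · s³    [power of a product]
= ((((((s⁵)²) · ((t⁻²)²)) · ((t³)²)) / ((t⁴)²)) · t⁴) · s³    [power of a product]
= ((((s¹⁰ · ((t⁻²)²)) · ((t³)²)) / ((t⁴)²)) · t⁴) · s³    [power of a power]
= ((((s¹⁰ · t⁻⁴) · ((t³)²)) / ((t⁴)²)) · t⁴) · s³    [power of a power]
= ((((s¹⁰ · t⁻⁴) · t⁶) / ((t⁴)²)) · t⁴) · s³    [power of a power]
= ((((s¹⁰ · t⁻⁴) · t⁶) / t⁸) · t⁴) · s³    [power of a power]
= s¹³t⁻²    [quotient of powers; product of powers]

s¹³t⁻²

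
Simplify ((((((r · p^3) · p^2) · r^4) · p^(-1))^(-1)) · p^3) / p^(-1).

((((((r · p^3) · p^2) · r^4) · p^(-1))^(-1)) · p^3) / p^(-1)
= ((((((r · p^3) · p^2) · r^4)^(-1)) · ((p^(-1))^(-1))) · p^3) / p^(-1)    [power of a product]
= ((((((r · p^3) · p^2)^(-1)) · ((r^4)^(-1))) · ((p^(-1))^(-1))) · p^3) / p^(-1)    [power of a product]
= ((((((r · p^3)^(-1)) · ((p^2)^(-1))) · ((r^4)^(-1))) · ((p^(-1))^(-1))) · p^3) / p^(-1)    [power of a product]
= ((((((r^(-1)) · ((p^3)^(-1))) · ((p^2)^(-1))) · ((r^4)^(-1))) · ((p^(-1))^(-1))) · p^3) / p^(-1)    [power of a product]
= (((((r^(-1) · p^(-3)) · ((p^2)^(-1))) · ((r^4)^(-1))) · ((p^(-1))^(-1))) · p^3) / p^(-1)    [power of a power]
= (((((r^(-1) · p^(-3)) · p^(-2)) · ((r^4)^(-1))) · ((p^(-1))^(-1))) · p^3) / p^(-1)    [power of a power]
= (((((r^(-1) · p^(-3)) · p^(-2)) · r^(-4)) · ((p^(-1))^(-1))) · p^3) / p^(-1)    [power of a power]
= (((((r^(-1) · p^(-3)) · p^(-2)) · r^(-4)) · p) · p^3) / p^(-1)    [power of a power]
= r^(-5)    [quotient of powers; product of powers]

r^(-5)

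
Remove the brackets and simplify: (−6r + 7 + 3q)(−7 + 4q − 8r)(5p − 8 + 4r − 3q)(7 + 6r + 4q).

−1960pr + 1260pr² − 1750pqr + 1764r − 3584r² + 3388qr − 1296r³ − 1388qr² + 2458q²r − 480pqr² − 600pq²r − 1248qr³ − 192q²r² + 552q³r + 1440pr³ + 1152r⁴ − 1715p − 735pq + 2744 + 2205q − 455q² + 560pq² − 720q³ + 240pq³ − 144q⁴

(−6r + 7 + 3q)(−7 + 4q − 8r)(5p − 8 + 4r − 3q)(7 + 6r + 4q)
= (42r − 24qr + 48r² − 49 + 28q − 56r − 21q + 12q² − 24qr)(5p − 8 + 4r − 3q)(7 + 6r + 4q)    [distributive law]
= (−14r − 48qr + 48r² − 49 + 7q + 12q²)(5p − 8 + 4r − 3q)(7 + 6r + 4q)    [combine like terms]
= (−70pr + 112r − 56r² + 42qr − 240pqr + 384qr − 192qr² + 144q²r + 240pr² − 384r² + 192r³ − 144qr² − 245p + 392 − 196r + 147q + 35pq − 56q + 28qr − 21q² + 60pq² − 96q² + 48q²r − 36q³)(7 + 6r + 4q)    [distributive law]
= (−70pr − 84r − 440r² + 454qr − 240pqr − 336qr² + 192q²r + 240pr² + 192r³ − 245p + 392 + 91q + 35pq − 117q² + 60pq² − 36q³)(7 + 6r + 4q)    [combine like terms]
= −490pr − 420pr² − 280pqr − 588r − 504r² − 336qr − 3080r² − 2640r³ − 1760qr² + 3178qr + 2724qr² + 1816q²r − 1680pqr − 1440pqr² − 960pq²r − 2352qr² − 2016qr³ − 1344q²r² + 1344q²r + 1152q²r² + 768q³r + 1680pr² + 1440pr³ + 960pqr² + 1344r³ + 1152r⁴ + 768qr³ − 1715p − 1470pr − 980pq + 2744 + 2352r + 1568q + 637q + 546qr + 364q² + 245pq + 210pqr + 140pq² − 819q² − 702q²r − 468q³ + 420pq² + 360pq²r + 240pq³ − 252q³ − 216q³r − 144q⁴    [distributive law]
= −1960pr + 1260pr² − 1750pqr + 1764r − 3584r² + 3388qr − 1296r³ − 1388qr² + 2458q²r − 480pqr² − 600pq²r − 1248qr³ − 192q²r² + 552q³r + 1440pr³ + 1152r⁴ − 1715p − 735pq + 2744 + 2205q − 455q² + 560pq² − 720q³ + 240pq³ − 144q⁴    [combine like terms]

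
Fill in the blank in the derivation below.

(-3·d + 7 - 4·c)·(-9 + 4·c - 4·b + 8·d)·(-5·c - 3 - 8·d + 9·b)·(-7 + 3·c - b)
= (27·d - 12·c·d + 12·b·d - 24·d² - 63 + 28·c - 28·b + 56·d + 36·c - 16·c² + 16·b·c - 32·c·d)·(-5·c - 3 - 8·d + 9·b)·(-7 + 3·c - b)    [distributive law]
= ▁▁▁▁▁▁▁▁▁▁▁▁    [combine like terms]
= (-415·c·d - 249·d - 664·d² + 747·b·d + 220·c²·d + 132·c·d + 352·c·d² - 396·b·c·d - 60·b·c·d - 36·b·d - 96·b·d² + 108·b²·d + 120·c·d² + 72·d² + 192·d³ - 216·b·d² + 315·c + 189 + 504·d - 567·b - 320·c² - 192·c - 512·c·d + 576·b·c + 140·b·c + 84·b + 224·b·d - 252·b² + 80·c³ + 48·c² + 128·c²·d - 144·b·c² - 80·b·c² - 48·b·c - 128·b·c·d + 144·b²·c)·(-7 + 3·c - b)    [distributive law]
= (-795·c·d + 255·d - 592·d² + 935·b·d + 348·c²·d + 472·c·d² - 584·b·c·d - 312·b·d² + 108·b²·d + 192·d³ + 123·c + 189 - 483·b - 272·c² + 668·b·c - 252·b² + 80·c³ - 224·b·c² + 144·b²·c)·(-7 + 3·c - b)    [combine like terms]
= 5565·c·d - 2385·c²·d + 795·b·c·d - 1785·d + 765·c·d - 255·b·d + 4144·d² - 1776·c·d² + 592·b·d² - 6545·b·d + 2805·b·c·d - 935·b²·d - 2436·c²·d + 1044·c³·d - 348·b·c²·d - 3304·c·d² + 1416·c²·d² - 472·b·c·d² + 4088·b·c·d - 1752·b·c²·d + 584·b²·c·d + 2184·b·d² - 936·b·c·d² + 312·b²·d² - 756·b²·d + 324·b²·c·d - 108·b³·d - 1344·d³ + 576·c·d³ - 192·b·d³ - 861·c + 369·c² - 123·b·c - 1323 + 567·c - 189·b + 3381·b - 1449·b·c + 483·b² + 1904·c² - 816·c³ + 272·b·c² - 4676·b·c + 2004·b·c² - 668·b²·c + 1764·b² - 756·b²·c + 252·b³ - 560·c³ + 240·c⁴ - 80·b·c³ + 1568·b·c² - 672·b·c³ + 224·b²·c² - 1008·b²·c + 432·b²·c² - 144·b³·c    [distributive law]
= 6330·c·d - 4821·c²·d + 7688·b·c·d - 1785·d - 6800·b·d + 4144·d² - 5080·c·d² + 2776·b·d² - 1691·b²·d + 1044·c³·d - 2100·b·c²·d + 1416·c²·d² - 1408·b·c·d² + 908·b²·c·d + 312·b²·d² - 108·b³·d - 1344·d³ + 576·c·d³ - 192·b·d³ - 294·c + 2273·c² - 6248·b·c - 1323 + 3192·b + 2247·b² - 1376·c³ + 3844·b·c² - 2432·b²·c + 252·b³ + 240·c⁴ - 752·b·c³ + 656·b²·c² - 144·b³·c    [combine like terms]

Applying combine like terms to the line above:

(83·d - 44·c·d + 12·b·d - 24·d² - 63 + 64·c - 28·b - 16·c² + 16·b·c)·(-5·c - 3 - 8·d + 9·b)·(-7 + 3·c - b)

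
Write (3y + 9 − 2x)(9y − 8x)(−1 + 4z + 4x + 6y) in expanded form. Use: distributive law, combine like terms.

(3y + 9 − 2x)(9y − 8x)(−1 + 4z + 4x + 6y)
= (27y^2 − 24xy + 81y − 72x − 18xy + 16x^2)(−1 + 4z + 4x + 6y)    [distributive law]
= (27y^2 − 42xy + 81y − 72x + 16x^2)(−1 + 4z + 4x + 6y)    [combine like terms]
= −27y^2 + 108y^2z + 108xy^2 + 162y^3 + 42xy − 168xyz − 168x^2y − 252xy^2 − 81y + 324yz + 324xy + 486y^2 + 72x − 288xz − 288x^2 − 432xy − 16x^2 + 64x^2z + 64x^3 + 96x^2y    [distributive law]
= 459y^2 + 108y^2z − 144xy^2 + 162y^3 − 66xy − 168xyz − 72x^2y − 81y + 324yz + 72x − 288xz − 304x^2 + 64x^2z + 64x^3    [combine like terms]

459y^2 + 108y^2z − 144xy^2 + 162y^3 − 66xy − 168xyz − 72x^2y − 81y + 324yz + 72x − 288xz − 304x^2 + 64x^2z + 64x^3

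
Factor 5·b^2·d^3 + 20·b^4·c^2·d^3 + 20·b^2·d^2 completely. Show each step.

5·b^2·d^2(d + 4·b^2·c^2·d + 4)

5·b^2·d^3 + 20·b^4·c^2·d^3 + 20·b^2·d^2
= 5(b^2·d^3 + 4·b^4·c^2·d^3 + 4·b^2·d^2)    [factor out 5]
= 5·b^2·d^2(d + 4·b^2·c^2·d + 4)    [factor out b^2·d^2]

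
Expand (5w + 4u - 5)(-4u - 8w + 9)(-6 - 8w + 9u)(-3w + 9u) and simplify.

-5847uw^2 + 3861u^2w + 2712uw^3 + 1524u^2w^2 - 2628u^3w + 1320w^3 - 960w^4 + 450w^2 + 873uw + 5400u^3 - 1296u^4 - 6669u^2 - 810w + 2430u

(5w + 4u - 5)(-4u - 8w + 9)(-6 - 8w + 9u)(-3w + 9u)
= (-20uw - 40w^2 + 45w - 16u^2 - 32uw + 36u + 20u + 40w - 45)(-6 - 8w + 9u)(-3w + 9u)    [distributive law]
= (-52uw - 40w^2 + 85w - 16u^2 + 56u - 45)(-6 - 8w + 9u)(-3w + 9u)    [combine like terms]
= (312uw + 416uw^2 - 468u^2w + 240w^2 + 320w^3 - 360uw^2 - 510w - 680w^2 + 765uw + 96u^2 + 128u^2w - 144u^3 - 336u - 448uw + 504u^2 + 270 + 360w - 405u)(-3w + 9u)    [distributive law]
= (629uw + 56uw^2 - 340u^2w - 440w^2 + 320w^3 - 150w + 600u^2 - 144u^3 - 741u + 270)(-3w + 9u)    [combine like terms]
= -1887uw^2 + 5661u^2w - 168uw^3 + 504u^2w^2 + 1020u^2w^2 - 3060u^3w + 1320w^3 - 3960uw^2 - 960w^4 + 2880uw^3 + 450w^2 - 1350uw - 1800u^2w + 5400u^3 + 432u^3w - 1296u^4 + 2223uw - 6669u^2 - 810w + 2430u    [distributive law]
= -5847uw^2 + 3861u^2w + 2712uw^3 + 1524u^2w^2 - 2628u^3w + 1320w^3 - 960w^4 + 450w^2 + 873uw + 5400u^3 - 1296u^4 - 6669u^2 - 810w + 2430u    [combine like terms]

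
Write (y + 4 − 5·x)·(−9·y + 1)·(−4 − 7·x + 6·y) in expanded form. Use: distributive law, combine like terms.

−174·y^2 + 333·x·y^2 − 54·y^3 + 164·y + 35·x·y − 16 − 8·x − 315·x^2·y + 35·x^2

(y + 4 − 5·x)·(−9·y + 1)·(−4 − 7·x + 6·y)
= (−9·y^2 + y − 36·y + 4 + 45·x·y − 5·x)·(−4 − 7·x + 6·y)    [distributive law]
= (−9·y^2 − 35·y + 4 + 45·x·y − 5·x)·(−4 − 7·x + 6·y)    [combine like terms]
= 36·y^2 + 63·x·y^2 − 54·y^3 + 140·y + 245·x·y − 210·y^2 − 16 − 28·x + 24·y − 180·x·y − 315·x^2·y + 270·x·y^2 + 20·x + 35·x^2 − 30·x·y    [distributive law]
= −174·y^2 + 333·x·y^2 − 54·y^3 + 164·y + 35·x·y − 16 − 8·x − 315·x^2·y + 35·x^2    [combine like terms]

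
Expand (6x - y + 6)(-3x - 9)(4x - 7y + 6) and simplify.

(6x - y + 6)(-3x - 9)(4x - 7y + 6)
= (-18x² - 54x + 3xy + 9y - 18x - 54)(4x - 7y + 6)    [distributive law]
= (-18x² - 72x + 3xy + 9y - 54)(4x - 7y + 6)    [combine like terms]
= -72x³ + 126x²y - 108x² - 288x² + 504xy - 432x + 12x²y - 21xy² + 18xy + 36xy - 63y² + 54y - 216x + 378y - 324    [distributive law]
= -72x³ + 138x²y - 396x² + 558xy - 648x - 21xy² - 63y² + 432y - 324    [combine like terms]

-72x³ + 138x²y - 396x² + 558xy - 648x - 21xy² - 63y² + 432y - 324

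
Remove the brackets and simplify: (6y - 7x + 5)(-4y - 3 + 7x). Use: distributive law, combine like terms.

-24y² - 38y + 70xy + 56x - 49x² - 15

(6y - 7x + 5)(-4y - 3 + 7x)
= -24y² - 18y + 42xy + 28xy + 21x - 49x² - 20y - 15 + 35x    [distributive law]
= -24y² - 38y + 70xy + 56x - 49x² - 15    [combine like terms]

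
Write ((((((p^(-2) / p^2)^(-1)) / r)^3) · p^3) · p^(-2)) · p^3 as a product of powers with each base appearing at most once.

((((((p^(-2) / p^2)^(-1)) / r)^3) · p^3) · p^(-2)) · p^3
= ((((((p^(-2) / p^2)^(-1))^3) / (r^3)) · p^3) · p^(-2)) · p^3    [power of a quotient]
= (((((p^(-2) / p^2)^(-3)) / (r^3)) · p^3) · p^(-2)) · p^3    [power of a power]
= ((((((p^(-2))^(-3)) / ((p^2)^(-3))) / (r^3)) · p^3) · p^(-2)) · p^3    [power of a quotient]
= ((((p^6 / ((p^2)^(-3))) / (r^3)) · p^3) · p^(-2)) · p^3    [power of a power]
= ((((p^6 / p^(-6)) / (r^3)) · p^3) · p^(-2)) · p^3    [power of a power]
= (((p^12 / (r^3)) · p^3) · p^(-2)) · p^3    [quotient of powers]
= p^16·r^(-3)    [quotient of powers; product of powers]

p^16·r^(-3)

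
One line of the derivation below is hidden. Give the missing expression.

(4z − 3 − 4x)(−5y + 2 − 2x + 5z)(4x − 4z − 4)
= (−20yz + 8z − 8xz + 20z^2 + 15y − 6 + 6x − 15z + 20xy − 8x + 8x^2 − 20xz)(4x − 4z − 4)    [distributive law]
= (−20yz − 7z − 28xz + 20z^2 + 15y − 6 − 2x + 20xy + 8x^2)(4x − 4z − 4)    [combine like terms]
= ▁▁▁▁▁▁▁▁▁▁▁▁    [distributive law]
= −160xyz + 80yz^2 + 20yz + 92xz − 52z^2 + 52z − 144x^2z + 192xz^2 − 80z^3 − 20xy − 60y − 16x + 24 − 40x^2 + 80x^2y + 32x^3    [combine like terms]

Applying distributive law to the line above:

−80xyz + 80yz^2 + 80yz − 28xz + 28z^2 + 28z − 112x^2z + 112xz^2 + 112xz + 80xz^2 − 80z^3 − 80z^2 + 60xy − 60yz − 60y − 24x + 24z + 24 − 8x^2 + 8xz + 8x + 80x^2y − 80xyz − 80xy + 32x^3 − 32x^2z − 32x^2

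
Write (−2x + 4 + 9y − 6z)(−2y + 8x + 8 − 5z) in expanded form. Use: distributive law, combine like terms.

(−2x + 4 + 9y − 6z)(−2y + 8x + 8 − 5z)
= 4xy − 16x² − 16x + 10xz − 8y + 32x + 32 − 20z − 18y² + 72xy + 72y − 45yz + 12yz − 48xz − 48z + 30z²    [distributive law]
= 76xy − 16x² + 16x − 38xz + 64y + 32 − 68z − 18y² − 33yz + 30z²    [combine like terms]

76xy − 16x² + 16x − 38xz + 64y + 32 − 68z − 18y² − 33yz + 30z²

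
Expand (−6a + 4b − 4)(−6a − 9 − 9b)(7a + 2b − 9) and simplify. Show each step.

252a^3 + 282a^2b + 222a^2 − 114ab − 450a − 192ab^2 − 72b^3 + 324b^2 + 72b − 324

(−6a + 4b − 4)(−6a − 9 − 9b)(7a + 2b − 9)
= (36a^2 + 54a + 54ab − 24ab − 36b − 36b^2 + 24a + 36 + 36b)(7a + 2b − 9)    [distributive law]
= (36a^2 + 78a + 30ab − 36b^2 + 36)(7a + 2b − 9)    [combine like terms]
= 252a^3 + 72a^2b − 324a^2 + 546a^2 + 156ab − 702a + 210a^2b + 60ab^2 − 270ab − 252ab^2 − 72b^3 + 324b^2 + 252a + 72b − 324    [distributive law]
= 252a^3 + 282a^2b + 222a^2 − 114ab − 450a − 192ab^2 − 72b^3 + 324b^2 + 72b − 324    [combine like terms]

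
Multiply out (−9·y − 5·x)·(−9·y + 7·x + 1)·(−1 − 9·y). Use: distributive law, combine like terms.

−729·y^3 + 63·x·y + 162·x·y^2 + 9·y + 35·x^2 + 315·x^2·y + 5·x

(−9·y − 5·x)·(−9·y + 7·x + 1)·(−1 − 9·y)
= (81·y^2 − 63·x·y − 9·y + 45·x·y − 35·x^2 − 5·x)·(−1 − 9·y)    [distributive law]
= (81·y^2 − 18·x·y − 9·y − 35·x^2 − 5·x)·(−1 − 9·y)    [combine like terms]
= −81·y^2 − 729·y^3 + 18·x·y + 162·x·y^2 + 9·y + 81·y^2 + 35·x^2 + 315·x^2·y + 5·x + 45·x·y    [distributive law]
= −729·y^3 + 63·x·y + 162·x·y^2 + 9·y + 35·x^2 + 315·x^2·y + 5·x    [combine like terms]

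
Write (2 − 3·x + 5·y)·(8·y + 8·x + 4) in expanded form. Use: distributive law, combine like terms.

36·y + 4·x + 8 + 16·x·y − 24·x^2 + 40·y^2

(2 − 3·x + 5·y)·(8·y + 8·x + 4)
= 16·y + 16·x + 8 − 24·x·y − 24·x^2 − 12·x + 40·y^2 + 40·x·y + 20·y    [distributive law]
= 36·y + 4·x + 8 + 16·x·y − 24·x^2 + 40·y^2    [combine like terms]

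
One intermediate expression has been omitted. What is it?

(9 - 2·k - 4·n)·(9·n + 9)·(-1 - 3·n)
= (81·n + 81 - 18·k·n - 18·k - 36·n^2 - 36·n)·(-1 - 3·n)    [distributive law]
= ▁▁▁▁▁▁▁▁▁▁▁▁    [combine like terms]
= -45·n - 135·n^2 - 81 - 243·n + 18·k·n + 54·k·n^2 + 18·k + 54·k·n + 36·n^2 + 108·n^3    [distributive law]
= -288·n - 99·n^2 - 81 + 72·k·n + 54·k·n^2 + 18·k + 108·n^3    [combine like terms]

Applying combine like terms to the line above:

(45·n + 81 - 18·k·n - 18·k - 36·n^2)·(-1 - 3·n)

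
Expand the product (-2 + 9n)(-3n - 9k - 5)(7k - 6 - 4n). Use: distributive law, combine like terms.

141kn + 194n + 318n² + 126k² - 38k - 60 + 135kn² + 108n³ - 567k²n

(-2 + 9n)(-3n - 9k - 5)(7k - 6 - 4n)
= (6n + 18k + 10 - 27n² - 81kn - 45n)(7k - 6 - 4n)    [distributive law]
= (-39n + 18k + 10 - 27n² - 81kn)(7k - 6 - 4n)    [combine like terms]
= -273kn + 234n + 156n² + 126k² - 108k - 72kn + 70k - 60 - 40n - 189kn² + 162n² + 108n³ - 567k²n + 486kn + 324kn²    [distributive law]
= 141kn + 194n + 318n² + 126k² - 38k - 60 + 135kn² + 108n³ - 567k²n    [combine like terms]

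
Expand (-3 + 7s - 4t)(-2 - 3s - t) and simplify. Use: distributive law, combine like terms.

(-3 + 7s - 4t)(-2 - 3s - t)
= 6 + 9s + 3t - 14s - 21s^2 - 7st + 8t + 12st + 4t^2    [distributive law]
= 6 - 5s + 11t - 21s^2 + 5st + 4t^2    [combine like terms]

6 - 5s + 11t - 21s^2 + 5st + 4t^2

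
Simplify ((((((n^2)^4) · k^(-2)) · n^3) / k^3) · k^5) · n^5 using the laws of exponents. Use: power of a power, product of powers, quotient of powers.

((((((n^2)^4) · k^(-2)) · n^3) / k^3) · k^5) · n^5
= ((((n^8 · k^(-2)) · n^3) / k^3) · k^5) · n^5    [power of a power]
= n^16    [quotient of powers; product of powers]

n^16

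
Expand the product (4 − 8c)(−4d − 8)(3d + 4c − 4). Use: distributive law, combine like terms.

(4 − 8c)(−4d − 8)(3d + 4c − 4)
= (−16d − 32 + 32cd + 64c)(3d + 4c − 4)    [distributive law]
= −48d^2 − 64cd + 64d − 96d − 128c + 128 + 96cd^2 + 128c^2d − 128cd + 192cd + 256c^2 − 256c    [distributive law]
= −48d^2 − 32d − 384c + 128 + 96cd^2 + 128c^2d + 256c^2    [combine like terms]

−48d^2 − 32d − 384c + 128 + 96cd^2 + 128c^2d + 256c^2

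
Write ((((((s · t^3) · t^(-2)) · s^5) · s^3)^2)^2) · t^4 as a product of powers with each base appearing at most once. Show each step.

((((((s · t^3) · t^(-2)) · s^5) · s^3)^2)^2) · t^4
= (((((s · t^3) · t^(-2)) · s^5) · s^3)^4) · t^4    [power of a power]
= (((((s · t^3) · t^(-2)) · s^5)^4) · ((s^3)^4)) · t^4    [power of a product]
= (((((s · t^3) · t^(-2))^4) · ((s^5)^4)) · ((s^3)^4)) · t^4    [power of a product]
= (((((s · t^3)^4) · ((t^(-2))^4)) · ((s^5)^4)) · ((s^3)^4)) · t^4    [power of a product]
= (((((s^4) · ((t^3)^4)) · ((t^(-2))^4)) · ((s^5)^4)) · ((s^3)^4)) · t^4    [power of a product]
= ((((s^4 · t^12) · ((t^(-2))^4)) · ((s^5)^4)) · ((s^3)^4)) · t^4    [power of a power]
= ((((s^4 · t^12) · t^(-8)) · ((s^5)^4)) · ((s^3)^4)) · t^4    [power of a power]
= ((((s^4 · t^12) · t^(-8)) · s^20) · ((s^3)^4)) · t^4    [power of a power]
= ((((s^4 · t^12) · t^(-8)) · s^20) · s^12) · t^4    [power of a power]
= s^36t^8    [product of powers]

s^36t^8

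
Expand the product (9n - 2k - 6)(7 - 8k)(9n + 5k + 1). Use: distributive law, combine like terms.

567n^2 + 549kn - 315n - 648kn^2 - 216k^2n + 186k^2 - 176k + 80k^3 - 42

(9n - 2k - 6)(7 - 8k)(9n + 5k + 1)
= (63n - 72kn - 14k + 16k^2 - 42 + 48k)(9n + 5k + 1)    [distributive law]
= (63n - 72kn + 34k + 16k^2 - 42)(9n + 5k + 1)    [combine like terms]
= 567n^2 + 315kn + 63n - 648kn^2 - 360k^2n - 72kn + 306kn + 170k^2 + 34k + 144k^2n + 80k^3 + 16k^2 - 378n - 210k - 42    [distributive law]
= 567n^2 + 549kn - 315n - 648kn^2 - 216k^2n + 186k^2 - 176k + 80k^3 - 42    [combine like terms]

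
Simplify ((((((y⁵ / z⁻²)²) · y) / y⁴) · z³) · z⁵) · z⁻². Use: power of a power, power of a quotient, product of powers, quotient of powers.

y⁷z¹⁰

((((((y⁵ / z⁻²)²) · y) / y⁴) · z³) · z⁵) · z⁻²
= (((((((y⁵)²) / ((z⁻²)²)) · y) / y⁴) · z³) · z⁵) · z⁻²    [power of a quotient]
= (((((y¹⁰ / ((z⁻²)²)) · y) / y⁴) · z³) · z⁵) · z⁻²    [power of a power]
= (((((y¹⁰ / z⁻⁴) · y) / y⁴) · z³) · z⁵) · z⁻²    [power of a power]
= y⁷z¹⁰    [quotient of powers; product of powers]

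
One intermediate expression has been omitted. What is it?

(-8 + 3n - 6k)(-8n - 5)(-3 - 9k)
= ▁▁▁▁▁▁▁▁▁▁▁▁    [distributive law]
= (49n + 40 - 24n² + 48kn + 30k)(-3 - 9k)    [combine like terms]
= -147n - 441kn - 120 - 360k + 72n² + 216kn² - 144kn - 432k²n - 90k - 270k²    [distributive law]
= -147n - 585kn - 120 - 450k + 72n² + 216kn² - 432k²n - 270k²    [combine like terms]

By distributive law:

(64n + 40 - 24n² - 15n + 48kn + 30k)(-3 - 9k)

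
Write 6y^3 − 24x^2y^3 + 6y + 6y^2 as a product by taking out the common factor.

6y^3 − 24x^2y^3 + 6y + 6y^2
= 6(y^3 − 4x^2y^3 + y + y^2)    [factor out 6]
= 6y(y^2 − 4x^2y^2 + 1 + y)    [factor out y]

6y(y^2 − 4x^2y^2 + 1 + y)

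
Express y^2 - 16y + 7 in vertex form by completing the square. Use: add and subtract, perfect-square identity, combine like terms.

(y - 8)^2 - 57

y^2 - 16y + 7
= y^2 - 16y + 64 - 64 + 7    [add and subtract 64]
= (y - 8)^2 - 64 + 7    [perfect-square identity]
= (y - 8)^2 - 57    [combine constants]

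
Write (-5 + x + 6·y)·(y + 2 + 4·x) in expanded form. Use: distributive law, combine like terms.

(-5 + x + 6·y)·(y + 2 + 4·x)
= -5·y - 10 - 20·x + x·y + 2·x + 4·x^2 + 6·y^2 + 12·y + 24·x·y    [distributive law]
= 7·y - 10 - 18·x + 25·x·y + 4·x^2 + 6·y^2    [combine like terms]

7·y - 10 - 18·x + 25·x·y + 4·x^2 + 6·y^2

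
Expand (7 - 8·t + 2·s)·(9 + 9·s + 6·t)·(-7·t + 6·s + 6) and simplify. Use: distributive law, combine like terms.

-621·t + 864·s + 378 - 1107·s·t + 594·s^2 - 78·t^2 + 132·s·t^2 - 486·s^2·t + 336·t^3 + 108·s^3

(7 - 8·t + 2·s)·(9 + 9·s + 6·t)·(-7·t + 6·s + 6)
= (63 + 63·s + 42·t - 72·t - 72·s·t - 48·t^2 + 18·s + 18·s^2 + 12·s·t)·(-7·t + 6·s + 6)    [distributive law]
= (63 + 81·s - 30·t - 60·s·t - 48·t^2 + 18·s^2)·(-7·t + 6·s + 6)    [combine like terms]
= -441·t + 378·s + 378 - 567·s·t + 486·s^2 + 486·s + 210·t^2 - 180·s·t - 180·t + 420·s·t^2 - 360·s^2·t - 360·s·t + 336·t^3 - 288·s·t^2 - 288·t^2 - 126·s^2·t + 108·s^3 + 108·s^2    [distributive law]
= -621·t + 864·s + 378 - 1107·s·t + 594·s^2 - 78·t^2 + 132·s·t^2 - 486·s^2·t + 336·t^3 + 108·s^3    [combine like terms]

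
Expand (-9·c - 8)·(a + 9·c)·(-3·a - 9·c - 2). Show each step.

(-9·c - 8)·(a + 9·c)·(-3·a - 9·c - 2)
= (-9·a·c - 81·c^2 - 8·a - 72·c)·(-3·a - 9·c - 2)    [distributive law]
= 27·a^2·c + 81·a·c^2 + 18·a·c + 243·a·c^2 + 729·c^3 + 162·c^2 + 24·a^2 + 72·a·c + 16·a + 216·a·c + 648·c^2 + 144·c    [distributive law]
= 27·a^2·c + 324·a·c^2 + 306·a·c + 729·c^3 + 810·c^2 + 24·a^2 + 16·a + 144·c    [combine like terms]

27·a^2·c + 324·a·c^2 + 306·a·c + 729·c^3 + 810·c^2 + 24·a^2 + 16·a + 144·c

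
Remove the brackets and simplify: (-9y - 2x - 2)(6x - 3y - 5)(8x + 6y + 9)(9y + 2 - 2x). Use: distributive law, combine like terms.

(-9y - 2x - 2)(6x - 3y - 5)(8x + 6y + 9)(9y + 2 - 2x)
= (-54xy + 27y² + 45y - 12x² + 6xy + 10x - 12x + 6y + 10)(8x + 6y + 9)(9y + 2 - 2x)    [distributive law]
= (-48xy + 27y² + 51y - 12x² - 2x + 10)(8x + 6y + 9)(9y + 2 - 2x)    [combine like terms]
= (-384x²y - 288xy² - 432xy + 216xy² + 162y³ + 243y² + 408xy + 306y² + 459y - 96x³ - 72x²y - 108x² - 16x² - 12xy - 18x + 80x + 60y + 90)(9y + 2 - 2x)    [distributive law]
= (-456x²y - 72xy² - 36xy + 162y³ + 549y² + 519y - 96x³ - 124x² + 62x + 90)(9y + 2 - 2x)    [combine like terms]
= -4104x²y² - 912x²y + 912x³y - 648xy³ - 144xy² + 144x²y² - 324xy² - 72xy + 72x²y + 1458y⁴ + 324y³ - 324xy³ + 4941y³ + 1098y² - 1098xy² + 4671y² + 1038y - 1038xy - 864x³y - 192x³ + 192x⁴ - 1116x²y - 248x² + 248x³ + 558xy + 124x - 124x² + 810y + 180 - 180x    [distributive law]
= -3960x²y² - 1956x²y + 48x³y - 972xy³ - 1566xy² - 552xy + 1458y⁴ + 5265y³ + 5769y² + 1848y + 56x³ + 192x⁴ - 372x² - 56x + 180    [combine like terms]

-3960x²y² - 1956x²y + 48x³y - 972xy³ - 1566xy² - 552xy + 1458y⁴ + 5265y³ + 5769y² + 1848y + 56x³ + 192x⁴ - 372x² - 56x + 180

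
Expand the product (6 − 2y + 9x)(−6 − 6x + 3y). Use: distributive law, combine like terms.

−36 − 90x + 30y + 39xy − 6y^2 − 54x^2

(6 − 2y + 9x)(−6 − 6x + 3y)
= −36 − 36x + 18y + 12y + 12xy − 6y^2 − 54x − 54x^2 + 27xy    [distributive law]
= −36 − 90x + 30y + 39xy − 6y^2 − 54x^2    [combine like terms]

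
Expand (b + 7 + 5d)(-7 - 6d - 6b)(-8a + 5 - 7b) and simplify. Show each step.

392ab + 98b + 313b^2 + 288abd + 359bd + 252b^2d + 48ab^2 + 42b^3 + 392a - 245 + 616ad - 385d + 240ad^2 - 150d^2 + 210bd^2

(b + 7 + 5d)(-7 - 6d - 6b)(-8a + 5 - 7b)
= (-7b - 6bd - 6b^2 - 49 - 42d - 42b - 35d - 30d^2 - 30bd)(-8a + 5 - 7b)    [distributive law]
= (-49b - 36bd - 6b^2 - 49 - 77d - 30d^2)(-8a + 5 - 7b)    [combine like terms]
= 392ab - 245b + 343b^2 + 288abd - 180bd + 252b^2d + 48ab^2 - 30b^2 + 42b^3 + 392a - 245 + 343b + 616ad - 385d + 539bd + 240ad^2 - 150d^2 + 210bd^2    [distributive law]
= 392ab + 98b + 313b^2 + 288abd + 359bd + 252b^2d + 48ab^2 + 42b^3 + 392a - 245 + 616ad - 385d + 240ad^2 - 150d^2 + 210bd^2    [combine like terms]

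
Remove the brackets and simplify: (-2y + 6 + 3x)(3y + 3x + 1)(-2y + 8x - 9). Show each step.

12y³ - 54xy² + 22y² + 6x²y + 59xy - 156y + 87x² - 141x - 54 + 72x³

(-2y + 6 + 3x)(3y + 3x + 1)(-2y + 8x - 9)
= (-6y² - 6xy - 2y + 18y + 18x + 6 + 9xy + 9x² + 3x)(-2y + 8x - 9)    [distributive law]
= (-6y² + 3xy + 16y + 21x + 6 + 9x²)(-2y + 8x - 9)    [combine like terms]
= 12y³ - 48xy² + 54y² - 6xy² + 24x²y - 27xy - 32y² + 128xy - 144y - 42xy + 168x² - 189x - 12y + 48x - 54 - 18x²y + 72x³ - 81x²    [distributive law]
= 12y³ - 54xy² + 22y² + 6x²y + 59xy - 156y + 87x² - 141x - 54 + 72x³    [combine like terms]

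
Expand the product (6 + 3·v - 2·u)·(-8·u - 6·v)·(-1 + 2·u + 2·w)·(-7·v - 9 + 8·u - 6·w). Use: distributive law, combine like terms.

492·u·v - 432·u + 1392·u^2 + 576·u·w + 520·u^2·v - 1184·u^3 - 384·u^2·w + 672·u·v·w + 576·u·w^2 - 414·v^2 - 324·v + 432·v·w + 888·u·v^2 + 720·v^2·w + 432·v·w^2 - 120·u^2·v^2 - 416·u^3·v - 272·u^2·v·w + 96·u·v^2·w + 144·u·v·w^2 - 126·v^3 + 252·u·v^3 + 252·v^3·w + 216·v^2·w^2 + 256·u^4 + 64·u^3·w - 192·u^2·w^2

(6 + 3·v - 2·u)·(-8·u - 6·v)·(-1 + 2·u + 2·w)·(-7·v - 9 + 8·u - 6·w)
= (-48·u - 36·v - 24·u·v - 18·v^2 + 16·u^2 + 12·u·v)·(-1 + 2·u + 2·w)·(-7·v - 9 + 8·u - 6·w)    [distributive law]
= (-48·u - 36·v - 12·u·v - 18·v^2 + 16·u^2)·(-1 + 2·u + 2·w)·(-7·v - 9 + 8·u - 6·w)    [combine like terms]
= (48·u - 96·u^2 - 96·u·w + 36·v - 72·u·v - 72·v·w + 12·u·v - 24·u^2·v - 24·u·v·w + 18·v^2 - 36·u·v^2 - 36·v^2·w - 16·u^2 + 32·u^3 + 32·u^2·w)·(-7·v - 9 + 8·u - 6·w)    [distributive law]
= (48·u - 112·u^2 - 96·u·w + 36·v - 60·u·v - 72·v·w - 24·u^2·v - 24·u·v·w + 18·v^2 - 36·u·v^2 - 36·v^2·w + 32·u^3 + 32·u^2·w)·(-7·v - 9 + 8·u - 6·w)    [combine like terms]
= -336·u·v - 432·u + 384·u^2 - 288·u·w + 784·u^2·v + 1008·u^2 - 896·u^3 + 672·u^2·w + 672·u·v·w + 864·u·w - 768·u^2·w + 576·u·w^2 - 252·v^2 - 324·v + 288·u·v - 216·v·w + 420·u·v^2 + 540·u·v - 480·u^2·v + 360·u·v·w + 504·v^2·w + 648·v·w - 576·u·v·w + 432·v·w^2 + 168·u^2·v^2 + 216·u^2·v - 192·u^3·v + 144·u^2·v·w + 168·u·v^2·w + 216·u·v·w - 192·u^2·v·w + 144·u·v·w^2 - 126·v^3 - 162·v^2 + 144·u·v^2 - 108·v^2·w + 252·u·v^3 + 324·u·v^2 - 288·u^2·v^2 + 216·u·v^2·w + 252·v^3·w + 324·v^2·w - 288·u·v^2·w + 216·v^2·w^2 - 224·u^3·v - 288·u^3 + 256·u^4 - 192·u^3·w - 224·u^2·v·w - 288·u^2·w + 256·u^3·w - 192·u^2·w^2    [distributive law]
= 492·u·v - 432·u + 1392·u^2 + 576·u·w + 520·u^2·v - 1184·u^3 - 384·u^2·w + 672·u·v·w + 576·u·w^2 - 414·v^2 - 324·v + 432·v·w + 888·u·v^2 + 720·v^2·w + 432·v·w^2 - 120·u^2·v^2 - 416·u^3·v - 272·u^2·v·w + 96·u·v^2·w + 144·u·v·w^2 - 126·v^3 + 252·u·v^3 + 252·v^3·w + 216·v^2·w^2 + 256·u^4 + 64·u^3·w - 192·u^2·w^2    [combine like terms]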